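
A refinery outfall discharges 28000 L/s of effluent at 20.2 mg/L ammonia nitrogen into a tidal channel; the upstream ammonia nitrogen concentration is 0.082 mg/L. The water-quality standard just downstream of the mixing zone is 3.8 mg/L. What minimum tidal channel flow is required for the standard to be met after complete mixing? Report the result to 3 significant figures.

124000 L/s

Set C_mix = 3.8: (Q·0.08200 + 28000·20.20) / (Q + 28000) = 3.8
→ Q = 28000·(20.20 − 3.8)/(3.8 − 0.08200) = 123500 L/s.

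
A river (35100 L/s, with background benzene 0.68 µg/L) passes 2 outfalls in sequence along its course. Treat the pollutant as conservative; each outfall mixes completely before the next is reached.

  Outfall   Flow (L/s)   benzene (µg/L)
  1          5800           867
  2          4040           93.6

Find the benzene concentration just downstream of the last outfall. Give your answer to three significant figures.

After outfall 1: Q = 35100 + 5800 = 40900 L/s; C = (35100·0.6800 + 5800·867.0)/40900 = 123.5 µg/L.
After outfall 2: Q = 40900 + 4040 = 44940 L/s; C = (40900·123.5 + 4040·93.60)/44940 = 120.8 µg/L.

121 µg/L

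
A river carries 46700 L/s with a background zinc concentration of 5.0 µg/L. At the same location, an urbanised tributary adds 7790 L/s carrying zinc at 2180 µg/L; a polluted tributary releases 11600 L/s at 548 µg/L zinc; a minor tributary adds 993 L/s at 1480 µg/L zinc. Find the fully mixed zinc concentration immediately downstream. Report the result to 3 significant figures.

Conservation of mass: C = (46700·5.000 + 7790·2180 + 11600·548.0 + 993.0·1480) / 67080 = 25040000/67080 = 373.3 µg/L.

373 µg/L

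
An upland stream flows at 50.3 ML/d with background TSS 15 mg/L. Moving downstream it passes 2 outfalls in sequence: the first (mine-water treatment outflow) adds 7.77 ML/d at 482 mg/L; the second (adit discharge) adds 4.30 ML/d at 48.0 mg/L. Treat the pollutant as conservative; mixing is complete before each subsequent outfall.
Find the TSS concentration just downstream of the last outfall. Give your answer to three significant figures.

75.5 mg/L

After outfall 1: Q = 50.30 + 7.770 = 58.07 ML/d; C = (50.30·15.00 + 7.770·482.0)/58.07 = 77.49 mg/L.
After outfall 2: Q = 58.07 + 4.300 = 62.37 ML/d; C = (58.07·77.49 + 4.300·48.00)/62.37 = 75.45 mg/L.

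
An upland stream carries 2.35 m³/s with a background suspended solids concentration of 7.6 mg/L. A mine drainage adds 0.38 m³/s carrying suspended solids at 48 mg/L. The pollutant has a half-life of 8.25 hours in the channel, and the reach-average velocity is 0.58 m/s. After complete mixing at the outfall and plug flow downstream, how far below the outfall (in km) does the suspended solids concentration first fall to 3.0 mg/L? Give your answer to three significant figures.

Mixed concentration C = ΣQC/ΣQ = (2.350·7.600 + 0.3800·48.00) / 2.730 = 36.10/2.730 = 13.22 mg/L.
Half-life 8.25 h → k = ln 2 / 8.25 = 0.08402 h⁻¹ = 2.016 d⁻¹.
Set 13.22·exp(−k·t) = 3.0 → t = ln(13.22/3.0)/k = 63560 s = 17.66 h.
Distance = v·t = 0.58·63560 = 36860 m = 36.86 km.

36.9 km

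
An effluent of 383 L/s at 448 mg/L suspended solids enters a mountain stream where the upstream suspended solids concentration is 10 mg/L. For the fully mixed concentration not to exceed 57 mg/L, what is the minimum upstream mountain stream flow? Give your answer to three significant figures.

Set C_mix = 57: (Q·10.00 + 383.0·448.0) / (Q + 383.0) = 57
→ Q = 383.0·(448.0 − 57)/(57 − 10.00) = 3186 L/s.

3190 L/s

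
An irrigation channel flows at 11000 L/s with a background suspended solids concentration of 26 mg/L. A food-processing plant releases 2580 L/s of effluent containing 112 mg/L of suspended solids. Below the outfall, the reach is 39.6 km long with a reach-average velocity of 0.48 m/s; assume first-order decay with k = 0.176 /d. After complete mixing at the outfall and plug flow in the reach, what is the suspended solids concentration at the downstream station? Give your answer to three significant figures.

Mixed concentration C = ΣQC/ΣQ = (11000·26.00 + 2580·112.0) / 13580 = 575000/13580 = 42.34 mg/L.
Travel time t = 39.6·1000 / 0.48 = 82500 s = 22.92 h.
Applying C = C₀e^(−kt): 42.34 × 0.8453 = 35.79 mg/L.

35.8 mg/L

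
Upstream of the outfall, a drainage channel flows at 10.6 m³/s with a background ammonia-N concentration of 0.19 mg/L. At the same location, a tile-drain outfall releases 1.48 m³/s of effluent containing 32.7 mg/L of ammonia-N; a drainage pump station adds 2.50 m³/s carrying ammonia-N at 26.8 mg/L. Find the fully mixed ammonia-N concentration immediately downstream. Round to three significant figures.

8.05 mg/L

Conservation of mass: C = (10.60·0.1900 + 1.480·32.70 + 2.500·26.80) / 14.58 = 117.4/14.58 = 8.053 mg/L.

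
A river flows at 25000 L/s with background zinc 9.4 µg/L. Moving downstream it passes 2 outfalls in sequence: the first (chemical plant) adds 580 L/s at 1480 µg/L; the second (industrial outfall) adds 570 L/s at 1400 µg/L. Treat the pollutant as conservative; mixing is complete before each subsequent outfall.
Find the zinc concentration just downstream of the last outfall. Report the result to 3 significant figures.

72.3 µg/L

After outfall 1: Q = 25000 + 580.0 = 25580 L/s; C = (25000·9.400 + 580.0·1480)/25580 = 42.74 µg/L.
After outfall 2: Q = 25580 + 570.0 = 26150 L/s; C = (25580·42.74 + 570.0·1400)/26150 = 72.33 µg/L.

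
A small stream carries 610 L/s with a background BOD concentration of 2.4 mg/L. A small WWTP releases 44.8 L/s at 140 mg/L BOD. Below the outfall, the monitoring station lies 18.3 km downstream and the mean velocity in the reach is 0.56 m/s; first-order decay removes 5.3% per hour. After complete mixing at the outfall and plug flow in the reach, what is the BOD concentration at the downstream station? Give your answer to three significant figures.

Flow-weighted average: C = (610.0·2.400 + 44.80·140.0) / 654.8 = 7736/654.8 = 11.81 mg/L.
Travel time t = 18.3·1000 / 0.56 = 32680 s = 9.077 h.
5.3%/h lost → k = −ln(1 − 0.053) = 0.05446 h⁻¹.
First-order decay: C = 11.81·exp(−k·t) = 11.81·0.6100 = 7.207 mg/L.

7.21 mg/L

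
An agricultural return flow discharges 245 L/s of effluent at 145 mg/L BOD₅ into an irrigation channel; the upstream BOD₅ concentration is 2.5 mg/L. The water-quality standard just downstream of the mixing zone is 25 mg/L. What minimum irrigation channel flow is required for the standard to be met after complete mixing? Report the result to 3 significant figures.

1310 L/s

Set C_mix = 25: (Q·2.500 + 245.0·145.0) / (Q + 245.0) = 25
→ Q = 245.0·(145.0 − 25)/(25 − 2.500) = 1307 L/s.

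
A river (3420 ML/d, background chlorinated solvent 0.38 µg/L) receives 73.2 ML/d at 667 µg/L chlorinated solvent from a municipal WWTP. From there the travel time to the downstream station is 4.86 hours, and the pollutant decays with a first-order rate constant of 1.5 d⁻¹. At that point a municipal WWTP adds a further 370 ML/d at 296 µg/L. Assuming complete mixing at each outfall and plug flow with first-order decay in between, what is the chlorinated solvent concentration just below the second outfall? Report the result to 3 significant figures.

Mass balance: C = (3420·0.3800 + 73.20·667.0) / 3493 = 50120/3493 = 14.35 µg/L; combined flow 3493 ML/d.
After decay, C = 14.35 × e^(−kt) = 14.35 × 0.7380 = 10.59 µg/L.
Second outfall: C = (3493·10.59 + 370.0·296.0)/3863 = 37.93 µg/L.

37.9 µg/L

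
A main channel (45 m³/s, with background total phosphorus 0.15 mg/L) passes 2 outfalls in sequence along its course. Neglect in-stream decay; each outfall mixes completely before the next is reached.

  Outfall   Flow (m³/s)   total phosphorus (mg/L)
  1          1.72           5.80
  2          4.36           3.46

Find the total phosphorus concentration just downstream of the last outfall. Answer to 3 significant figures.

0.623 mg/L

Outfall 1: combined Q = 46.72 m³/s; C = (45.00·0.1500 + 1.720·5.800)/46.72 = 0.3580 mg/L.
Outfall 2: combined Q = 51.08 m³/s; C = (46.72·0.3580 + 4.360·3.460)/51.08 = 0.6228 mg/L.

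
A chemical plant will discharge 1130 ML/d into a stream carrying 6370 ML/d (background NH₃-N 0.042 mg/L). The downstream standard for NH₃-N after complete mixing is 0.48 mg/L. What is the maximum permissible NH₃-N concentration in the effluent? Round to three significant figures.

At the limit, (Qr·Cr + Qe·Cₑ)/(Qr + Qe) = 0.48:
Cₑ = (7500·0.48 − 6370·0.04200) / 1130 = 2.949 mg/L.

2.95 mg/L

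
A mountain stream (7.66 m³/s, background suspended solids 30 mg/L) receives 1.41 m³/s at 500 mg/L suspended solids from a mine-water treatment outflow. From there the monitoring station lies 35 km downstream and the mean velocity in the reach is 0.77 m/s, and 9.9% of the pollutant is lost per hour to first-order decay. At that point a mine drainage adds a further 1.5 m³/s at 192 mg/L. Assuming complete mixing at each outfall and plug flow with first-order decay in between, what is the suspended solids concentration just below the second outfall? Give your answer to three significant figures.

Conservation of mass: C = (7.660·30.00 + 1.410·500.0) / 9.070 = 934.8/9.070 = 103.1 mg/L; combined flow 9.070 m³/s.
Travel time t = 35·1000 / 0.77 = 45450 s = 12.63 h.
9.9%/h lost → k = −ln(1 − 0.099) = 0.1043 h⁻¹.
After decay, C = 103.1 × e^(−kt) = 103.1 × 0.2681 = 27.63 mg/L.
At the second outfall, C = (9.070·27.63 + 1.500·192.0) / (9.070 + 1.500) = 50.96 mg/L.

51.0 mg/L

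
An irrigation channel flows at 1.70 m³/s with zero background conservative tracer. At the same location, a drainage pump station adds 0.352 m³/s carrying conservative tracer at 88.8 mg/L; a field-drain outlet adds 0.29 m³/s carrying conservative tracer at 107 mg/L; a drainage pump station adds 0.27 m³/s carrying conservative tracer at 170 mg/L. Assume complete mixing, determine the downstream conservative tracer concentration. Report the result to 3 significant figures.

41.4 mg/L

After mixing, C = (1.700·0 + 0.3520·88.80 + 0.2900·107.0 + 0.2700·170.0) / 2.612 = 108.2/2.612 = 41.42 mg/L.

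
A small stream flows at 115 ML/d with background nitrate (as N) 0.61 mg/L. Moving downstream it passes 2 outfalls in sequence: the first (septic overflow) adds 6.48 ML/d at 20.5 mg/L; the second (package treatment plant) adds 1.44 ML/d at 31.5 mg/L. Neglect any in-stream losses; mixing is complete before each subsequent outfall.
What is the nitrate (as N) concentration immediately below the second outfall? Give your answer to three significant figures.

Below outfall 1: Q → 121.5 ML/d, C = (115.0·0.6100 + 6.480·20.50)/121.5 = 1.671 mg/L.
Below outfall 2: Q → 122.9 ML/d, C = (121.5·1.671 + 1.440·31.50)/122.9 = 2.020 mg/L.

2.02 mg/L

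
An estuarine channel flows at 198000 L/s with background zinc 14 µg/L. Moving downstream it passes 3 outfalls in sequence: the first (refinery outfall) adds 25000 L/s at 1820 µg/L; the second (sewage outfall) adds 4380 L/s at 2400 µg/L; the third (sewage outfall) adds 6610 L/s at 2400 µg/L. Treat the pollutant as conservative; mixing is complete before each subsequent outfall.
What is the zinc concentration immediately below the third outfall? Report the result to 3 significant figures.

After outfall 1: Q = 198000 + 25000 = 223000 L/s; C = (198000·14.00 + 25000·1820)/223000 = 216.5 µg/L.
After outfall 2: Q = 223000 + 4380 = 227400 L/s; C = (223000·216.5 + 4380·2400)/227400 = 258.5 µg/L.
After outfall 3: Q = 227400 + 6610 = 234000 L/s; C = (227400·258.5 + 6610·2400)/234000 = 319.0 µg/L.

319 µg/L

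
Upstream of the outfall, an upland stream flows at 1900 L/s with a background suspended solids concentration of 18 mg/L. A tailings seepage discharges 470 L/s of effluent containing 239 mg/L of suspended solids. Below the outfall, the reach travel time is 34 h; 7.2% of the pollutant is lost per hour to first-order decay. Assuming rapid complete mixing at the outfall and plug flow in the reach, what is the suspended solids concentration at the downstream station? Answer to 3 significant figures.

Mixed concentration C = ΣQC/ΣQ = (1900·18.00 + 470.0·239.0) / 2370 = 146500/2370 = 61.83 mg/L.
7.2%/h lost → k = −ln(1 − 0.072) = 0.07472 h⁻¹.
Decay over the reach: 61.83·exp(−kt) = 61.83·0.07882 = 4.873 mg/L.

4.87 mg/L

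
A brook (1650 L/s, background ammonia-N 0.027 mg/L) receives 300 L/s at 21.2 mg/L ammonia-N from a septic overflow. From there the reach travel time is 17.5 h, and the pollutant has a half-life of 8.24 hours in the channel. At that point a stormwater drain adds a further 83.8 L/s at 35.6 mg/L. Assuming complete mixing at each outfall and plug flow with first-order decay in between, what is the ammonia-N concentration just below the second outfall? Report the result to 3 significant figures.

2.19 mg/L

After mixing, C = (1650·0.02700 + 300.0·21.20) / 1950 = 6405/1950 = 3.284 mg/L; combined flow 1950 L/s.
Half-life 8.24 h → k = ln 2 / 8.24 = 0.08412 h⁻¹ = 2.019 d⁻¹.
After decay, C = 3.284 × e^(−kt) = 3.284 × 0.2294 = 0.7536 mg/L.
Second outfall: C = (1950·0.7536 + 83.80·35.60)/2034 = 2.189 mg/L.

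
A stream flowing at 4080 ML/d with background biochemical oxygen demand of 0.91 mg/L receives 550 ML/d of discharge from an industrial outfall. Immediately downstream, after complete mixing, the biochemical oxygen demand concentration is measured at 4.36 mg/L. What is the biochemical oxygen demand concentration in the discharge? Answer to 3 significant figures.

Mass balance: 4080·0.9100 + 550.0·Cₑ = 4630·4.360
→ Cₑ = (4630·4.360 − 4080·0.9100) / 550.0 = 29.95 mg/L.

30.0 mg/L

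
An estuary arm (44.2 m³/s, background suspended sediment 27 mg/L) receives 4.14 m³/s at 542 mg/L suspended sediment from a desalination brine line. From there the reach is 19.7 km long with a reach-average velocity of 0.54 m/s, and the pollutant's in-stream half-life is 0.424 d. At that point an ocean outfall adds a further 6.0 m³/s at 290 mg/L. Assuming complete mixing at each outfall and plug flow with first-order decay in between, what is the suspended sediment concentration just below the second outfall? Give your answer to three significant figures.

63.7 mg/L

Flow-weighted average: C = (44.20·27.00 + 4.140·542.0) / 48.34 = 3437/48.34 = 71.11 mg/L; combined flow 48.34 m³/s.
Travel time t = 19.7·1000 / 0.54 = 36480 s = 10.13 h.
Half-life 0.424 d → k = ln 2 / 0.424 = 1.635 d⁻¹.
Applying C = C₀e^(−kt): 71.11 × 0.5014 = 35.66 mg/L.
Second outfall: C = (48.34·35.66 + 6.000·290.0)/54.34 = 63.74 mg/L.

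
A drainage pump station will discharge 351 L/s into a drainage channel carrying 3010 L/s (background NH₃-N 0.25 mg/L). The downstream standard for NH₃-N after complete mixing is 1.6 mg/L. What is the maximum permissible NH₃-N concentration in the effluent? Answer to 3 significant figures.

13.2 mg/L

At the limit, (Qr·Cr + Qe·Cₑ)/(Qr + Qe) = 1.6:
Cₑ = (3361·1.6 − 3010·0.2500) / 351.0 = 13.18 mg/L.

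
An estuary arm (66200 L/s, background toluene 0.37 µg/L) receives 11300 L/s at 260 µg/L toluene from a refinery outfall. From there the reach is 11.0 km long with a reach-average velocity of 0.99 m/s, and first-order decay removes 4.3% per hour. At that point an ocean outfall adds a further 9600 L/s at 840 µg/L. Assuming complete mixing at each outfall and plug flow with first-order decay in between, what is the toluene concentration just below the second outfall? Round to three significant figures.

Flow-weighted average: C = (66200·0.3700 + 11300·260.0) / 77500 = 2962000/77500 = 38.23 µg/L; combined flow 77500 L/s.
Travel time t = 11.0·1000 / 0.99 = 11110 s = 3.086 h.
4.3%/h lost → k = −ln(1 − 0.043) = 0.04395 h⁻¹.
After decay, C = 38.23 × e^(−kt) = 38.23 × 0.8731 = 33.38 µg/L.
Second outfall: C = (77500·33.38 + 9600·840.0)/87100 = 122.3 µg/L.

122 µg/L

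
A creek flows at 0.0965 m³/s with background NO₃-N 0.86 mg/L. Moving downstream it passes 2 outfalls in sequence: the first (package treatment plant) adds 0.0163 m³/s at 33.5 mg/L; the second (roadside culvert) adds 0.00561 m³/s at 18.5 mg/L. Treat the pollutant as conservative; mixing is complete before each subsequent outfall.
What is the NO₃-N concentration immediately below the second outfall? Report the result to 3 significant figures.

Outfall 1: combined Q = 0.1128 m³/s; C = (0.09650·0.8600 + 0.01630·33.50)/0.1128 = 5.577 mg/L.
Outfall 2: combined Q = 0.1184 m³/s; C = (0.1128·5.577 + 0.005610·18.50)/0.1184 = 6.189 mg/L.

6.19 mg/L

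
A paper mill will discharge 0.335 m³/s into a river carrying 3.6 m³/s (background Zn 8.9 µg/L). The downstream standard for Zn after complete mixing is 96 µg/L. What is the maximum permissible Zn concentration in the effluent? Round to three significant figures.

At the limit, (Qr·Cr + Qe·Cₑ)/(Qr + Qe) = 96:
Cₑ = (3.935·96 − 3.600·8.900) / 0.3350 = 1032 µg/L.

1030 µg/L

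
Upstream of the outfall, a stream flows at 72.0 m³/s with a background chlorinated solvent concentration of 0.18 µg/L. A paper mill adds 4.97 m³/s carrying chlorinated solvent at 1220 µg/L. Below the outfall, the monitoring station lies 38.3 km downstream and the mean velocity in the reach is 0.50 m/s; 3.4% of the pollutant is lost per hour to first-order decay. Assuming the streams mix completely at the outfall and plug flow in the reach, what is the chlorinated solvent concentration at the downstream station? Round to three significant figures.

Mass balance: C = (72.00·0.1800 + 4.970·1220) / 76.97 = 6076/76.97 = 78.94 µg/L.
Travel time t = 38.3·1000 / 0.50 = 76600 s = 21.28 h.
3.4%/h lost → k = −ln(1 − 0.034) = 0.03459 h⁻¹.
After decay, C = 78.94 × e^(−kt) = 78.94 × 0.4790 = 37.82 µg/L.

37.8 µg/L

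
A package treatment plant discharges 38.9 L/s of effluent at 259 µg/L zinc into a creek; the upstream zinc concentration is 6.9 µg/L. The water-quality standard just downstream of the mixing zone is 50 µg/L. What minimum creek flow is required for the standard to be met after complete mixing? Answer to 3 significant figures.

Set C_mix = 50: (Q·6.900 + 38.90·259.0) / (Q + 38.90) = 50
→ Q = 38.90·(259.0 − 50)/(50 − 6.900) = 188.6 L/s.

189 L/s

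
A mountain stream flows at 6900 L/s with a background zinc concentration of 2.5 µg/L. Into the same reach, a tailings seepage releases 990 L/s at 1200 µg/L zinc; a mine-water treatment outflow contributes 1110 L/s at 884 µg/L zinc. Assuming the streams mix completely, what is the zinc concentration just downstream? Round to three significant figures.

Mixed concentration C = ΣQC/ΣQ = (6900·2.500 + 990.0·1200 + 1110·884.0) / 9000 = 2186000/9000 = 242.9 µg/L.

243 µg/L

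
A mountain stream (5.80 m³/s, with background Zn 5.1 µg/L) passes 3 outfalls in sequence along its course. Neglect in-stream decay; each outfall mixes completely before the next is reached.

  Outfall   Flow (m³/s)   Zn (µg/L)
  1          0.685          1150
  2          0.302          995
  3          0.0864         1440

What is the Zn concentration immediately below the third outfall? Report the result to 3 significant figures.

Outfall 1: combined Q = 6.485 m³/s; C = (5.800·5.100 + 0.6850·1150)/6.485 = 126.0 µg/L.
Outfall 2: combined Q = 6.787 m³/s; C = (6.485·126.0 + 0.3020·995.0)/6.787 = 164.7 µg/L.
Outfall 3: combined Q = 6.873 m³/s; C = (6.787·164.7 + 0.08640·1440)/6.873 = 180.7 µg/L.

181 µg/L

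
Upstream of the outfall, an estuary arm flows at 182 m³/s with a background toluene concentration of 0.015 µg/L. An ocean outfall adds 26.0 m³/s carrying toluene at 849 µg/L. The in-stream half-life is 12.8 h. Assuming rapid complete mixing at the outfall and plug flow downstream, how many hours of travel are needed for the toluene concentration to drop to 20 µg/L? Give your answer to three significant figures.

Mass balance: C = (182.0·0.01500 + 26.00·849.0) / 208.0 = 22080/208.0 = 106.1 µg/L.
Half-life 12.8 h → k = ln 2 / 12.8 = 0.05415 h⁻¹ = 1.300 d⁻¹.
106.1·exp(−k·t) = 20 → t = ln(106.1/20)/k = 111000 s = 30.82 h.

30.8 h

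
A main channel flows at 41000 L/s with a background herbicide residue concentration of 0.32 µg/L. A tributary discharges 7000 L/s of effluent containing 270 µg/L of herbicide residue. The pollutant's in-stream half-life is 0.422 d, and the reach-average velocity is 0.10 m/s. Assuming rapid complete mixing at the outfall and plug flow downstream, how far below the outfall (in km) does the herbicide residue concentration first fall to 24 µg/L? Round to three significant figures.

Conservation of mass: C = (41000·0.3200 + 7000·270.0) / 48000 = 1903000/48000 = 39.65 µg/L.
Half-life 0.422 d → k = ln 2 / 0.422 = 1.643 d⁻¹.
Set 39.65·exp(−k·t) = 24 → t = ln(39.65/24)/k = 26410 s = 7.335 h.
Distance = v·t = 0.10·26410 = 2641 m = 2.641 km.

2.64 km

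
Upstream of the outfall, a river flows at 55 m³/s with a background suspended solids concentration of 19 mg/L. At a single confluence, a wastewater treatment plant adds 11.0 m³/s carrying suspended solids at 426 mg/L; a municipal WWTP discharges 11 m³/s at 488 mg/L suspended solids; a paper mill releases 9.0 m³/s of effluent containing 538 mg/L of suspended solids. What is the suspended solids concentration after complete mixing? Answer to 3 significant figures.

Flow-weighted average: C = (55.00·19.00 + 11.00·426.0 + 11.00·488.0 + 9.000·538.0) / 86.00 = 15940/86.00 = 185.4 mg/L.

185 mg/L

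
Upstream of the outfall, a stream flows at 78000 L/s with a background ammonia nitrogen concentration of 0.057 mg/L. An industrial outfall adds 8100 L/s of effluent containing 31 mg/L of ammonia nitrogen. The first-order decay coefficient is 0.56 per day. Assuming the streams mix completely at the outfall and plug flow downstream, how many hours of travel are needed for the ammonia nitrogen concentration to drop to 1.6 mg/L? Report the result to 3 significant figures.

Mixed concentration C = ΣQC/ΣQ = (78000·0.05700 + 8100·31.00) / 86100 = 255500/86100 = 2.968 mg/L.
2.968·exp(−k·t) = 1.6 → t = ln(2.968/1.6)/k = 95330 s = 26.48 h.

26.5 h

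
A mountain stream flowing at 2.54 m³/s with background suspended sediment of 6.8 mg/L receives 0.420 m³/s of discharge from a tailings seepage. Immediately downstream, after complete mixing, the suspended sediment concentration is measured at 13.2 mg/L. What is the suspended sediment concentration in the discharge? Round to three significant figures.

51.9 mg/L

Mass balance: 2.540·6.800 + 0.4200·Cₑ = 2.960·13.20
→ Cₑ = (2.960·13.20 − 2.540·6.800) / 0.4200 = 51.90 mg/L.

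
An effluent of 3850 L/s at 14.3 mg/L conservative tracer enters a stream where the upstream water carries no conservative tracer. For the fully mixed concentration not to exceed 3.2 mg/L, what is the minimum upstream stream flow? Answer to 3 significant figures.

13400 L/s

Set C_mix = 3.2: (Q·0 + 3850·14.30) / (Q + 3850) = 3.2
→ Q = 3850·(14.30 − 3.2)/(3.2 − 0) = 13350 L/s.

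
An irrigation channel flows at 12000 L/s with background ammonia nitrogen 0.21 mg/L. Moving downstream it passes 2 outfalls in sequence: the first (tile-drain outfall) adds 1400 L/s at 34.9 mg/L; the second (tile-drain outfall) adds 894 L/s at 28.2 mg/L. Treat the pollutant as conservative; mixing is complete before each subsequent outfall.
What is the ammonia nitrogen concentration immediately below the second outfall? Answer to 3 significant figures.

After outfall 1: Q = 12000 + 1400 = 13400 L/s; C = (12000·0.2100 + 1400·34.90)/13400 = 3.834 mg/L.
After outfall 2: Q = 13400 + 894.0 = 14290 L/s; C = (13400·3.834 + 894.0·28.20)/14290 = 5.358 mg/L.

5.36 mg/L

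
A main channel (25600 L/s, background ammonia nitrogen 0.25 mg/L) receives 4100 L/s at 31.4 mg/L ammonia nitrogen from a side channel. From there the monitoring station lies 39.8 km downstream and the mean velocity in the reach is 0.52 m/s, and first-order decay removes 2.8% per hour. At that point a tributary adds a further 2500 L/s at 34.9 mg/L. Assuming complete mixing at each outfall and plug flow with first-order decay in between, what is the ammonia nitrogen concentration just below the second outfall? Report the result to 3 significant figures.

5.00 mg/L

Mixed concentration C = ΣQC/ΣQ = (25600·0.2500 + 4100·31.40) / 29700 = 135100/29700 = 4.550 mg/L; combined flow 29700 L/s.
Travel time t = 39.8·1000 / 0.52 = 76540 s = 21.26 h.
2.8%/h lost → k = −ln(1 − 0.028) = 0.02840 h⁻¹.
First-order decay: C = 4.550·exp(−k·t) = 4.550·0.5467 = 2.488 mg/L.
At the second outfall, C = (29700·2.488 + 2500·34.90) / (29700 + 2500) = 5.004 mg/L.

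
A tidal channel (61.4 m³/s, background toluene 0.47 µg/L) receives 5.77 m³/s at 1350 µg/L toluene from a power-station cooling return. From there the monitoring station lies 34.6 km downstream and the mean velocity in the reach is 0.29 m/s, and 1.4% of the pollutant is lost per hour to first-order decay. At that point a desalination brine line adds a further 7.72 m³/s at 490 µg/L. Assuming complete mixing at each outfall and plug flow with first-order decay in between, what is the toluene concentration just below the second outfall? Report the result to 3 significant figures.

116 µg/L

Mixed concentration C = ΣQC/ΣQ = (61.40·0.4700 + 5.770·1350) / 67.17 = 7818/67.17 = 116.4 µg/L; combined flow 67.17 m³/s.
Travel time t = 34.6·1000 / 0.29 = 119300 s = 33.14 h.
1.4%/h lost → k = −ln(1 − 0.014) = 0.01410 h⁻¹.
Decay over the reach: 116.4·exp(−kt) = 116.4·0.6267 = 72.95 µg/L.
Second outfall: C = (67.17·72.95 + 7.720·490.0)/74.89 = 115.9 µg/L.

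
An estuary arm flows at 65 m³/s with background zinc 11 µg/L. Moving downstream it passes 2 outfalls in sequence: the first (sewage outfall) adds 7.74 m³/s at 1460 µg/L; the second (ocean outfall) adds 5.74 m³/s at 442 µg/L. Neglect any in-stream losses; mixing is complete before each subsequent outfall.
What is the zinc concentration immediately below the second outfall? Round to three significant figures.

After outfall 1: Q = 65.00 + 7.740 = 72.74 m³/s; C = (65.00·11.00 + 7.740·1460)/72.74 = 165.2 µg/L.
After outfall 2: Q = 72.74 + 5.740 = 78.48 m³/s; C = (72.74·165.2 + 5.740·442.0)/78.48 = 185.4 µg/L.

185 µg/L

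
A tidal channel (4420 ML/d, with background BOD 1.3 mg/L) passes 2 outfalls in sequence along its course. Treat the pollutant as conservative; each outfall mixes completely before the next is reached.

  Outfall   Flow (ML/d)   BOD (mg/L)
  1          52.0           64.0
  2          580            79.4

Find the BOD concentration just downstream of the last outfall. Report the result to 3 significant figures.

10.9 mg/L

Outfall 1: combined Q = 4472 ML/d; C = (4420·1.300 + 52.00·64.00)/4472 = 2.029 mg/L.
Outfall 2: combined Q = 5052 ML/d; C = (4472·2.029 + 580.0·79.40)/5052 = 10.91 mg/L.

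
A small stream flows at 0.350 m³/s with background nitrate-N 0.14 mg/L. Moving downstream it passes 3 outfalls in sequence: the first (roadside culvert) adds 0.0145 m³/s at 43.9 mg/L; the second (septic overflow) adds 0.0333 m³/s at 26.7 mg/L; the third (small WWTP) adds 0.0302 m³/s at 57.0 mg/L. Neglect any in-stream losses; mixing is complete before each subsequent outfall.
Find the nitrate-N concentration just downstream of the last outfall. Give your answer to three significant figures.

7.70 mg/L

Outfall 1: combined Q = 0.3645 m³/s; C = (0.3500·0.1400 + 0.01450·43.90)/0.3645 = 1.881 mg/L.
Outfall 2: combined Q = 0.3978 m³/s; C = (0.3645·1.881 + 0.03330·26.70)/0.3978 = 3.958 mg/L.
Outfall 3: combined Q = 0.4280 m³/s; C = (0.3978·3.958 + 0.03020·57.00)/0.4280 = 7.701 mg/L.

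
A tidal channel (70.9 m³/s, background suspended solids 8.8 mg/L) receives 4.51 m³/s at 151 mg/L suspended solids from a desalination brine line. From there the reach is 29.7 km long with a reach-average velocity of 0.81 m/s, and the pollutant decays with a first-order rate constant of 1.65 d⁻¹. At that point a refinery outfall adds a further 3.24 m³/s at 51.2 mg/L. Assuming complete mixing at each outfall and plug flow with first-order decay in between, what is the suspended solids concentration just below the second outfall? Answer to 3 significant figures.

Mixed concentration C = ΣQC/ΣQ = (70.90·8.800 + 4.510·151.0) / 75.41 = 1305/75.41 = 17.30 mg/L; combined flow 75.41 m³/s.
Travel time t = 29.7·1000 / 0.81 = 36670 s = 10.19 h.
Decay over the reach: 17.30·exp(−kt) = 17.30·0.4965 = 8.591 mg/L.
Second outfall: C = (75.41·8.591 + 3.240·51.20)/78.65 = 10.35 mg/L.

10.3 mg/L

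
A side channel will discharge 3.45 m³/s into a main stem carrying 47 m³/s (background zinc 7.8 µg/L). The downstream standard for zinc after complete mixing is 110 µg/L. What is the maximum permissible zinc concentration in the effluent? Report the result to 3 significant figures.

At the limit, (Qr·Cr + Qe·Cₑ)/(Qr + Qe) = 110:
Cₑ = (50.45·110 − 47.00·7.800) / 3.450 = 1502 µg/L.

1500 µg/L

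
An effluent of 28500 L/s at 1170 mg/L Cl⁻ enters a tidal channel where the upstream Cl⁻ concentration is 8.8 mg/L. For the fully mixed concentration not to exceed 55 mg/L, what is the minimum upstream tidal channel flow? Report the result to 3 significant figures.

688000 L/s

Set C_mix = 55: (Q·8.800 + 28500·1170) / (Q + 28500) = 55
→ Q = 28500·(1170 − 55)/(55 − 8.800) = 687800 L/s.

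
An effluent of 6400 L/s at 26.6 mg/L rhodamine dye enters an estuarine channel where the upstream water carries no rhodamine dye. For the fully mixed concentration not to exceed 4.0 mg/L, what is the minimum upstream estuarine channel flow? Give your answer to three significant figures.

Set C_mix = 4.0: (Q·0 + 6400·26.60) / (Q + 6400) = 4.0
→ Q = 6400·(26.60 − 4.0)/(4.0 − 0) = 36160 L/s.

36200 L/s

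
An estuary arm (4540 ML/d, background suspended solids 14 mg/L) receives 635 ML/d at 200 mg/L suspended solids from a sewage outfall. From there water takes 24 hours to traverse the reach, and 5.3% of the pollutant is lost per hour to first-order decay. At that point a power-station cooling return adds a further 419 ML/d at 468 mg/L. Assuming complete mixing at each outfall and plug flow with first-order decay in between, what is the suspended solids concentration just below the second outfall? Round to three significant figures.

Flow-weighted average: C = (4540·14.00 + 635.0·200.0) / 5175 = 190600/5175 = 36.82 mg/L; combined flow 5175 ML/d.
5.3%/h lost → k = −ln(1 − 0.053) = 0.05446 h⁻¹.
After decay, C = 36.82 × e^(−kt) = 36.82 × 0.2706 = 9.966 mg/L.
At the second outfall, C = (5175·9.966 + 419.0·468.0) / (5175 + 419.0) = 44.27 mg/L.

44.3 mg/L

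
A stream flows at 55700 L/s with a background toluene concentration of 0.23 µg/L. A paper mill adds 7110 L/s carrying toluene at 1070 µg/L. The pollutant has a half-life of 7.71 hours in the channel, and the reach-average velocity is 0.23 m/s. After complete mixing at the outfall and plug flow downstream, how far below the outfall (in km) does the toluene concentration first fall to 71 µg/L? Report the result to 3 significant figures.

Flow-weighted average: C = (55700·0.2300 + 7110·1070) / 62810 = 7621000/62810 = 121.3 µg/L.
Half-life 7.71 h → k = ln 2 / 7.71 = 0.08990 h⁻¹ = 2.158 d⁻¹.
Set 121.3·exp(−k·t) = 71 → t = ln(121.3/71)/k = 21460 s = 5.960 h.
Distance = v·t = 0.23·21460 = 4935 m = 4.935 km.

4.93 km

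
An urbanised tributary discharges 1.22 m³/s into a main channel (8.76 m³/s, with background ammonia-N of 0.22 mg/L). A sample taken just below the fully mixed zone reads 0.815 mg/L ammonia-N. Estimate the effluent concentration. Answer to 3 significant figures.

Mass balance: 8.760·0.2200 + 1.220·Cₑ = 9.980·0.8150
→ Cₑ = (9.980·0.8150 − 8.760·0.2200) / 1.220 = 5.087 mg/L.

5.09 mg/L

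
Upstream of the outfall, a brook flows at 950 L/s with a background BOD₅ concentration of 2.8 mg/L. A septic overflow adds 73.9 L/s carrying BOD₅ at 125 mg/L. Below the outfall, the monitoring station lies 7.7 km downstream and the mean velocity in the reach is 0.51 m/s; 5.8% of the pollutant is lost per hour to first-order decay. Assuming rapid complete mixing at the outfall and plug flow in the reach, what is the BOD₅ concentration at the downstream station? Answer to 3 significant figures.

Flow-weighted average: C = (950.0·2.800 + 73.90·125.0) / 1024 = 11900/1024 = 11.62 mg/L.
Travel time t = 7.7·1000 / 0.51 = 15100 s = 4.194 h.
5.8%/h lost → k = −ln(1 − 0.058) = 0.05975 h⁻¹.
Applying C = C₀e^(−kt): 11.62 × 0.7783 = 9.044 mg/L.

9.04 mg/L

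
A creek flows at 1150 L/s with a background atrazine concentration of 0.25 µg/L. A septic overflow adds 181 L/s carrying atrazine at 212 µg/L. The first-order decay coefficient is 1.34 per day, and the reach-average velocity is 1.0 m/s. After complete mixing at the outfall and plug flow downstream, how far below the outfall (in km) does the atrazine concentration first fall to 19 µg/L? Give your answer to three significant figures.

Flow-weighted average: C = (1150·0.2500 + 181.0·212.0) / 1331 = 38660/1331 = 29.05 µg/L.
Set 29.05·exp(−k·t) = 19 → t = ln(29.05/19)/k = 27370 s = 7.602 h.
Distance = v·t = 1.0·27370 = 27370 m = 27.37 km.

27.4 km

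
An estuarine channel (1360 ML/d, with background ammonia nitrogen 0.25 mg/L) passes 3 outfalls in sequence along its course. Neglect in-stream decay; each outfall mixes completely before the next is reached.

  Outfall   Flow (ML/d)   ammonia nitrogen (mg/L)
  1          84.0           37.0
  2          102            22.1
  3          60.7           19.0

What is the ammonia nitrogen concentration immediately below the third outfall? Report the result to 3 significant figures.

Outfall 1: combined Q = 1444 ML/d; C = (1360·0.2500 + 84.00·37.00)/1444 = 2.388 mg/L.
Outfall 2: combined Q = 1546 ML/d; C = (1444·2.388 + 102.0·22.10)/1546 = 3.688 mg/L.
Outfall 3: combined Q = 1607 ML/d; C = (1546·3.688 + 60.70·19.00)/1607 = 4.267 mg/L.

4.27 mg/L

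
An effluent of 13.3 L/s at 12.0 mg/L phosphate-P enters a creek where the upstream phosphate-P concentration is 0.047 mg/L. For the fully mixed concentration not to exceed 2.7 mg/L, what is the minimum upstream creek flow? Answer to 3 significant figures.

Set C_mix = 2.7: (Q·0.04700 + 13.30·12.00) / (Q + 13.30) = 2.7
→ Q = 13.30·(12.00 − 2.7)/(2.7 − 0.04700) = 46.62 L/s.

46.6 L/s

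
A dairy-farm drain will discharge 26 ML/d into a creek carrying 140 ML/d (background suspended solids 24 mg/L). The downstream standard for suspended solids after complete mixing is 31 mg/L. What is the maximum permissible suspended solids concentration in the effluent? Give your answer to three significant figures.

68.7 mg/L

At the limit, (Qr·Cr + Qe·Cₑ)/(Qr + Qe) = 31:
Cₑ = (166.0·31 − 140.0·24.00) / 26.00 = 68.69 mg/L.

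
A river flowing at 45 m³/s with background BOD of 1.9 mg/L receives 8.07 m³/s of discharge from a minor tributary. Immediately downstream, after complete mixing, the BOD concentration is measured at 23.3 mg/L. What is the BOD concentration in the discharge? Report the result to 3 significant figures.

Mass balance: 45.00·1.900 + 8.070·Cₑ = 53.07·23.30
→ Cₑ = (53.07·23.30 − 45.00·1.900) / 8.070 = 142.6 mg/L.

143 mg/L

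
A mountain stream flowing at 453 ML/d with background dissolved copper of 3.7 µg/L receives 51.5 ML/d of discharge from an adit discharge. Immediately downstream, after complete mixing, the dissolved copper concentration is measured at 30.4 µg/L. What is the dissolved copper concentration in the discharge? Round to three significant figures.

265 µg/L

Mass balance: 453.0·3.700 + 51.50·Cₑ = 504.5·30.40
→ Cₑ = (504.5·30.40 − 453.0·3.700) / 51.50 = 265.3 µg/L.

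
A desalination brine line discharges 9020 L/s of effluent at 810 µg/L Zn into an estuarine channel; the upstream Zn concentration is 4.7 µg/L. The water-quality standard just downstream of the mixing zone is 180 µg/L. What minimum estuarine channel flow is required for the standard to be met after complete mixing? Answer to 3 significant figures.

Set C_mix = 180: (Q·4.700 + 9020·810.0) / (Q + 9020) = 180
→ Q = 9020·(810.0 − 180)/(180 − 4.700) = 32420 L/s.

32400 L/s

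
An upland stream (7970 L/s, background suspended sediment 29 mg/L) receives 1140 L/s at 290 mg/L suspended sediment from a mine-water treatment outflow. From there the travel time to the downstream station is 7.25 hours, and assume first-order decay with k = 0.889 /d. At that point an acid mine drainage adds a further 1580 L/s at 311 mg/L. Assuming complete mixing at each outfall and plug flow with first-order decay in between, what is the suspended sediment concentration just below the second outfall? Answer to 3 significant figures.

Conservation of mass: C = (7970·29.00 + 1140·290.0) / 9110 = 561700/9110 = 61.66 mg/L; combined flow 9110 L/s.
After decay, C = 61.66 × e^(−kt) = 61.66 × 0.7645 = 47.14 mg/L.
Second outfall: C = (9110·47.14 + 1580·311.0)/10690 = 86.14 mg/L.

86.1 mg/L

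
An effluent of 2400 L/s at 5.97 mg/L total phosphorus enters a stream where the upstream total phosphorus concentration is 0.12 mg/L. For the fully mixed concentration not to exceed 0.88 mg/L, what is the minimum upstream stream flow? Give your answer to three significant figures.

Set C_mix = 0.88: (Q·0.1200 + 2400·5.970) / (Q + 2400) = 0.88
→ Q = 2400·(5.970 − 0.88)/(0.88 − 0.1200) = 16070 L/s.

16100 L/s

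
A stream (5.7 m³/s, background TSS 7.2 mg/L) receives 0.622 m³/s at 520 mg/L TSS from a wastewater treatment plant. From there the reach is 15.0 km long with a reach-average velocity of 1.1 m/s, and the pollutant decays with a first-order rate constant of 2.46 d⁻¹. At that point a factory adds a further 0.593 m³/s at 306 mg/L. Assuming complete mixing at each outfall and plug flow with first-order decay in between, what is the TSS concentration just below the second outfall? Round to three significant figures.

62.0 mg/L

Mixed concentration C = ΣQC/ΣQ = (5.700·7.200 + 0.6220·520.0) / 6.322 = 364.5/6.322 = 57.65 mg/L; combined flow 6.322 m³/s.
Travel time t = 15.0·1000 / 1.1 = 13640 s = 3.788 h.
Applying C = C₀e^(−kt): 57.65 × 0.6782 = 39.10 mg/L.
Second outfall: C = (6.322·39.10 + 0.5930·306.0)/6.915 = 61.99 mg/L.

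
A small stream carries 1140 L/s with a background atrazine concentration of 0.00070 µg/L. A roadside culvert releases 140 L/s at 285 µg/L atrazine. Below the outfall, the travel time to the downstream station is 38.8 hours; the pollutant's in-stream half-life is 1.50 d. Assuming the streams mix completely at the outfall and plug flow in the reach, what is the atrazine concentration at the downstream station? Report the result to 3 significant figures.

After mixing, C = (1140·0.0007000 + 140.0·285.0) / 1280 = 39900/1280 = 31.17 µg/L.
Half-life 1.50 d → k = ln 2 / 1.50 = 0.4621 d⁻¹.
After decay, C = 31.17 × e^(−kt) = 31.17 × 0.4738 = 14.77 µg/L.

14.8 µg/L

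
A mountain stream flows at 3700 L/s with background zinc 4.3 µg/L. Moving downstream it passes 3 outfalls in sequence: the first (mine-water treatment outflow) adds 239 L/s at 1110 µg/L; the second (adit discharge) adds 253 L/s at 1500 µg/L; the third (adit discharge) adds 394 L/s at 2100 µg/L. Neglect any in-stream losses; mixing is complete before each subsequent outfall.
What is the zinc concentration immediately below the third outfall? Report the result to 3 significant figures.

324 µg/L

After outfall 1: Q = 3700 + 239.0 = 3939 L/s; C = (3700·4.300 + 239.0·1110)/3939 = 71.39 µg/L.
After outfall 2: Q = 3939 + 253.0 = 4192 L/s; C = (3939·71.39 + 253.0·1500)/4192 = 157.6 µg/L.
After outfall 3: Q = 4192 + 394.0 = 4586 L/s; C = (4192·157.6 + 394.0·2100)/4586 = 324.5 µg/L.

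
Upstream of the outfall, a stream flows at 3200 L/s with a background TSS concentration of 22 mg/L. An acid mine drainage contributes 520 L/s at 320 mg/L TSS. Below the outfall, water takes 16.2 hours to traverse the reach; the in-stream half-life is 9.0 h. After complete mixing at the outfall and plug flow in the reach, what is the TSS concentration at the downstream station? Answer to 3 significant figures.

18.3 mg/L

Mixed concentration C = ΣQC/ΣQ = (3200·22.00 + 520.0·320.0) / 3720 = 236800/3720 = 63.66 mg/L.
Half-life 9.0 h → k = ln 2 / 9.0 = 0.07702 h⁻¹ = 1.848 d⁻¹.
Applying C = C₀e^(−kt): 63.66 × 0.2872 = 18.28 mg/L.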